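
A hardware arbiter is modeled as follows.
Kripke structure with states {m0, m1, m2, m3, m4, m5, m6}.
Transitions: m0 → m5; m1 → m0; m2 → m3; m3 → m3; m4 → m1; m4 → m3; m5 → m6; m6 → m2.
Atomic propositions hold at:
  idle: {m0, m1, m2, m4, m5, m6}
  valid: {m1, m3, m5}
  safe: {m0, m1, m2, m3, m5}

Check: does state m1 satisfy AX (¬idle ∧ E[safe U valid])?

No

Sat(¬idle) = {m3}
E[safe U valid]: least fixpoint, start Z0 = Sat(valid) = {m1, m3, m5}, add states in Sat(safe) with some successor in Z. Z1 = {m0, m1, m2, m3, m5}; fixed.
Sat(E[safe U valid]) = {m0, m1, m2, m3, m5}
Sat(¬idle ∧ E[safe U valid]) = {m3}
Sat(AX (¬idle ∧ E[safe U valid])) = {s : every successor in {m3}} = {m2, m3}
m1 ∉ Sat(AX (¬idle ∧ E[safe U valid])) = {m2, m3}, so the formula does not hold at m1.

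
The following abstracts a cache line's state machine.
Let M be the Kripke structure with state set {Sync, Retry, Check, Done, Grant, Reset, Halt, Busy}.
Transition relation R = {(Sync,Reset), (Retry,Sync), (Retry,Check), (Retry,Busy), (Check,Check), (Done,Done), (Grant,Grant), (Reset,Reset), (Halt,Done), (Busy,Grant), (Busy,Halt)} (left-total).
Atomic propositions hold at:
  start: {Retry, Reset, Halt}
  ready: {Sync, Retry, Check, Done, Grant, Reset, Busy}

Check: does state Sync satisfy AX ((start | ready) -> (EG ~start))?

No

Sat(start | ready) = {Sync, Retry, Check, Done, Grant, Reset, Halt, Busy}
Sat(~start) = {Sync, Check, Done, Grant, Busy}
EG ~start: greatest fixpoint, start Z0 = {Sync, Check, Done, Grant, Busy}, keep only states in Sat with some successor in Z. Z1 = {Check, Done, Grant, Busy}; fixed.
Sat(EG ~start) = {Check, Done, Grant, Busy}
Sat((start | ready) -> (EG ~start)) = {Check, Done, Grant, Busy}
Sat(AX ((start | ready) -> (EG ~start))) = {s : every successor in {Check, Done, Grant, Busy}} = {Check, Done, Grant, Halt}
Sync ∉ Sat(AX ((start | ready) -> (EG ~start))) = {Check, Done, Grant, Halt}, so the formula does not hold at Sync.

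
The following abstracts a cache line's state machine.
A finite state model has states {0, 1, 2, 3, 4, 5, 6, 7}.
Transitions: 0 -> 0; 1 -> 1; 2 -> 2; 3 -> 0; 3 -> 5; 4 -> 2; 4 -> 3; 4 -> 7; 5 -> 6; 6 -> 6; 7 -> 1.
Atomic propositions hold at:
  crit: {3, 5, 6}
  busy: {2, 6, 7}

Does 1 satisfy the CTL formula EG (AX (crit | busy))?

No

Sat(crit | busy) = {2, 3, 5, 6, 7}
Sat(AX (crit | busy)) = {s : every successor in {2, 3, 5, 6, 7}} = {2, 4, 5, 6}
EG (AX (crit | busy)): greatest fixpoint, start Z0 = {2, 4, 5, 6}, keep only states in Sat with some successor in Z. Already a fixed point.
Sat(EG (AX (crit | busy))) = {2, 4, 5, 6}
1 ∉ Sat(EG (AX (crit | busy))) = {2, 4, 5, 6}, so the formula does not hold at 1.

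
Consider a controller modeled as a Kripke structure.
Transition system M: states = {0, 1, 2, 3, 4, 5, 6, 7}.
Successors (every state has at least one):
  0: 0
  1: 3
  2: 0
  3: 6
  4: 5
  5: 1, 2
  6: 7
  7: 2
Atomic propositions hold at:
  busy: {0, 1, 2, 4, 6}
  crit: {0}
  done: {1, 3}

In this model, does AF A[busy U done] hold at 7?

A[busy U done]: least fixpoint, start Z0 = Sat(done) = {1, 3}, add states in Sat(busy) with every successor in Z. Already a fixed point.
Sat(A[busy U done]) = {1, 3}
AF A[busy U done]: least fixpoint, start Z0 = {1, 3}, add states with every successor in Z. Already a fixed point.
Sat(AF A[busy U done]) = {1, 3}
7 ∉ Sat(AF A[busy U done]) = {1, 3}, so the formula does not hold at 7.

No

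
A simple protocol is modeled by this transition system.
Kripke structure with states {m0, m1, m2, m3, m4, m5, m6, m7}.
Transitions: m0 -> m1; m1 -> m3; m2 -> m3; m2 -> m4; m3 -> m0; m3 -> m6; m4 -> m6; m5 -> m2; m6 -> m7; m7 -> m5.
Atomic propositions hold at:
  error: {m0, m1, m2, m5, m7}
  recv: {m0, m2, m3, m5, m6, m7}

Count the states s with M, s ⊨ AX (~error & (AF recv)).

3

Sat(~error) = {m3, m4, m6}
AF recv: least fixpoint, start Z0 = {m0, m2, m3, m5, m6, m7}, add states with every successor in Z. Z1 = {m0, m1, m2, m3, m4, m5, m6, m7}; fixed.
Sat(AF recv) = {m0, m1, m2, m3, m4, m5, m6, m7}
Sat(~error & (AF recv)) = {m3, m4, m6}
Sat(AX (~error & (AF recv))) = {s : every successor in {m3, m4, m6}} = {m1, m2, m4}
|Sat(AX (~error & (AF recv)))| = |{m1, m2, m4}| = 3.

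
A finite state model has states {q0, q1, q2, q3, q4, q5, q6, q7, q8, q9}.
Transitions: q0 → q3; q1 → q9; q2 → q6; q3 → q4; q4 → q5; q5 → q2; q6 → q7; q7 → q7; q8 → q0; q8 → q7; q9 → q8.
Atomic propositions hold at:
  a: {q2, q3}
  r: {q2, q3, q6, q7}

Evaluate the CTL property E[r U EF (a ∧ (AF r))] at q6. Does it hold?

No

AF r: least fixpoint, start Z0 = {q2, q3, q6, q7}, add states with every successor in Z. Z1 = {q0, q2, q3, q5, q6, q7}; Z2 = {q0, q2, q3, q4, q5, q6, q7, q8}; Z3 = {q0, q2, q3, q4, q5, q6, q7, q8, q9}; Z4 = {q0, q1, q2, q3, q4, q5, q6, q7, q8, q9}; fixed.
Sat(AF r) = {q0, q1, q2, q3, q4, q5, q6, q7, q8, q9}
Sat(a ∧ (AF r)) = {q2, q3}
EF (a ∧ (AF r)): least fixpoint, start Z0 = {q2, q3}, add states with some successor in Z. Z1 = {q0, q2, q3, q5}; Z2 = {q0, q2, q3, q4, q5, q8}; Z3 = {q0, q2, q3, q4, q5, q8, q9}; Z4 = {q0, q1, q2, q3, q4, q5, q8, q9}; fixed.
Sat(EF (a ∧ (AF r))) = {q0, q1, q2, q3, q4, q5, q8, q9}
E[r U EF (a ∧ (AF r))]: least fixpoint, start Z0 = Sat(EF (a ∧ (AF r))) = {q0, q1, q2, q3, q4, q5, q8, q9}, add states in Sat(r) with some successor in Z. Already a fixed point.
Sat(E[r U EF (a ∧ (AF r))]) = {q0, q1, q2, q3, q4, q5, q8, q9}
q6 ∉ Sat(E[r U EF (a ∧ (AF r))]) = {q0, q1, q2, q3, q4, q5, q8, q9}, so the formula does not hold at q6.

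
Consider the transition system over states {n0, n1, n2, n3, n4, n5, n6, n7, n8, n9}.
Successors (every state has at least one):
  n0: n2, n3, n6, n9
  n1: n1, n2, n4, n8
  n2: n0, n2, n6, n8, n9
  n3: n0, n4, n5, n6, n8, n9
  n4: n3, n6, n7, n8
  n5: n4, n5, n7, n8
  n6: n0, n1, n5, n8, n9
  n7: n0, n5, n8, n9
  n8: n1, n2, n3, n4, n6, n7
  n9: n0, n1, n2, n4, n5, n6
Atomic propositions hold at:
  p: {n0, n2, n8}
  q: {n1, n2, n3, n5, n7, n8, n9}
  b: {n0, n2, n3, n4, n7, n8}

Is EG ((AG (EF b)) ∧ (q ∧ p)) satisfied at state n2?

Yes

EF b: least fixpoint, start Z0 = {n0, n2, n3, n4, n7, n8}, add states with some successor in Z. Z1 = {n0, n1, n2, n3, n4, n5, n6, n7, n8, n9}; fixed.
Sat(EF b) = {n0, n1, n2, n3, n4, n5, n6, n7, n8, n9}
AG (EF b): greatest fixpoint, start Z0 = {n0, n1, n2, n3, n4, n5, n6, n7, n8, n9}, keep only states in Sat with every successor in Z. Already a fixed point.
Sat(AG (EF b)) = {n0, n1, n2, n3, n4, n5, n6, n7, n8, n9}
Sat(q ∧ p) = {n2, n8}
Sat((AG (EF b)) ∧ (q ∧ p)) = {n2, n8}
EG ((AG (EF b)) ∧ (q ∧ p)): greatest fixpoint, start Z0 = {n2, n8}, keep only states in Sat with some successor in Z. Already a fixed point.
Sat(EG ((AG (EF b)) ∧ (q ∧ p))) = {n2, n8}
n2 ∈ Sat(EG ((AG (EF b)) ∧ (q ∧ p))) = {n2, n8}, so the formula holds at n2.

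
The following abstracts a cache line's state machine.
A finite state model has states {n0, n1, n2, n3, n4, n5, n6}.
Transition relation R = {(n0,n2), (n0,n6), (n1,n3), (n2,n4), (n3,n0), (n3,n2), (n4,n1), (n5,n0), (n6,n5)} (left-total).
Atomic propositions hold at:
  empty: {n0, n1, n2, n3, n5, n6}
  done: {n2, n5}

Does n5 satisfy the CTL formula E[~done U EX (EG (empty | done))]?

Yes

Sat(~done) = {n0, n1, n3, n4, n6}
Sat(empty | done) = {n0, n1, n2, n3, n5, n6}
EG (empty | done): greatest fixpoint, start Z0 = {n0, n1, n2, n3, n5, n6}, keep only states in Sat with some successor in Z. Z1 = {n0, n1, n3, n5, n6}; fixed.
Sat(EG (empty | done)) = {n0, n1, n3, n5, n6}
Sat(EX (EG (empty | done))) = {s : some successor in {n0, n1, n3, n5, n6}} = {n0, n1, n3, n4, n5, n6}
E[~done U EX (EG (empty | done))]: least fixpoint, start Z0 = Sat(EX (EG (empty | done))) = {n0, n1, n3, n4, n5, n6}, add states in Sat(~done) with some successor in Z. Already a fixed point.
Sat(E[~done U EX (EG (empty | done))]) = {n0, n1, n3, n4, n5, n6}
n5 ∈ Sat(E[~done U EX (EG (empty | done))]) = {n0, n1, n3, n4, n5, n6}, so the formula holds at n5.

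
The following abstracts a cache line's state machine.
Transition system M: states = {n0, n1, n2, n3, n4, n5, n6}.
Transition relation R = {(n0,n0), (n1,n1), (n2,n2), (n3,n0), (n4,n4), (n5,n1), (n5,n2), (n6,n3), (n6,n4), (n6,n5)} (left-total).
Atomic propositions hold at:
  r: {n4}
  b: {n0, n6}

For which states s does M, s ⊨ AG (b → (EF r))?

{n1, n2, n4, n5}

EF r: least fixpoint, start Z0 = {n4}, add states with some successor in Z. Z1 = {n4, n6}; fixed.
Sat(EF r) = {n4, n6}
Sat(b → (EF r)) = {n1, n2, n3, n4, n5, n6}
AG (b → (EF r)): greatest fixpoint, start Z0 = {n1, n2, n3, n4, n5, n6}, keep only states in Sat with every successor in Z. Z1 = {n1, n2, n4, n5, n6}; Z2 = {n1, n2, n4, n5}; fixed.
Sat(AG (b → (EF r))) = {n1, n2, n4, n5}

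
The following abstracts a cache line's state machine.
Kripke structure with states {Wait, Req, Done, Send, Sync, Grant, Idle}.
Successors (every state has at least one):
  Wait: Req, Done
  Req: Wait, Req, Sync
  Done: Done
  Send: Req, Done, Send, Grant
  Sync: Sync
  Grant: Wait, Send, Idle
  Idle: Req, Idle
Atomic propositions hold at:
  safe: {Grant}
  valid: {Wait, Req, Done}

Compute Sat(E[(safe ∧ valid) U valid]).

Sat(safe ∧ valid) = ∅
E[(safe ∧ valid) U valid]: least fixpoint, start Z0 = Sat(valid) = {Wait, Req, Done}, add states in Sat(safe ∧ valid) with some successor in Z. Already a fixed point.
Sat(E[(safe ∧ valid) U valid]) = {Wait, Req, Done}

{Wait, Req, Done}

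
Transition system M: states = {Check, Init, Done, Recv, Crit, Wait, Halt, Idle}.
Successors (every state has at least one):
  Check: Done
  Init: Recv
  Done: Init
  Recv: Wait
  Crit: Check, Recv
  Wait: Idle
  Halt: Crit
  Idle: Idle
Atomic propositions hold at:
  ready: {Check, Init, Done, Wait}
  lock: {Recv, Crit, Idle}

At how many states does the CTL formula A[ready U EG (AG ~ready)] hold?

2

Sat(~ready) = {Recv, Crit, Halt, Idle}
AG ~ready: greatest fixpoint, start Z0 = {Recv, Crit, Halt, Idle}, keep only states in Sat with every successor in Z. Z1 = {Halt, Idle}; Z2 = {Idle}; fixed.
Sat(AG ~ready) = {Idle}
EG (AG ~ready): greatest fixpoint, start Z0 = {Idle}, keep only states in Sat with some successor in Z. Already a fixed point.
Sat(EG (AG ~ready)) = {Idle}
A[ready U EG (AG ~ready)]: least fixpoint, start Z0 = Sat(EG (AG ~ready)) = {Idle}, add states in Sat(ready) with every successor in Z. Z1 = {Wait, Idle}; fixed.
Sat(A[ready U EG (AG ~ready)]) = {Wait, Idle}
|Sat(A[ready U EG (AG ~ready)])| = |{Wait, Idle}| = 2.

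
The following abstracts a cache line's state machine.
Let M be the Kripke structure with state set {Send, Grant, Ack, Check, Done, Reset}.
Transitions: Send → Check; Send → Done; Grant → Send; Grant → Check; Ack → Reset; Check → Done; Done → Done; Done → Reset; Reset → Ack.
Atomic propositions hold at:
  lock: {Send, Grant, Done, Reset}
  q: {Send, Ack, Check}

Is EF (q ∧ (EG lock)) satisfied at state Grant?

Yes

EG lock: greatest fixpoint, start Z0 = {Send, Grant, Done, Reset}, keep only states in Sat with some successor in Z. Z1 = {Send, Grant, Done}; fixed.
Sat(EG lock) = {Send, Grant, Done}
Sat(q ∧ (EG lock)) = {Send}
EF (q ∧ (EG lock)): least fixpoint, start Z0 = {Send}, add states with some successor in Z. Z1 = {Send, Grant}; fixed.
Sat(EF (q ∧ (EG lock))) = {Send, Grant}
Grant ∈ Sat(EF (q ∧ (EG lock))) = {Send, Grant}, so the formula holds at Grant.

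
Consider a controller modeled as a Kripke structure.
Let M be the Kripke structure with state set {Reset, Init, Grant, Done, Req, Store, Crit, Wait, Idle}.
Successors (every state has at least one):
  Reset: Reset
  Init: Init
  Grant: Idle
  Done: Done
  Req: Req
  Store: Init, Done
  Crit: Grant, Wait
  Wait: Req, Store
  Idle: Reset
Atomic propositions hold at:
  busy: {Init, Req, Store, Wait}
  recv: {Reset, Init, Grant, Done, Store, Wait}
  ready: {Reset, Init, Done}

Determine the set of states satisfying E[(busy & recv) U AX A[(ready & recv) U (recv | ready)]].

Sat(busy & recv) = {Init, Store, Wait}
Sat(ready & recv) = {Reset, Init, Done}
Sat(recv | ready) = {Reset, Init, Grant, Done, Store, Wait}
A[(ready & recv) U (recv | ready)]: least fixpoint, start Z0 = Sat((recv | ready)) = {Reset, Init, Grant, Done, Store, Wait}, add states in Sat(ready & recv) with every successor in Z. Already a fixed point.
Sat(A[(ready & recv) U (recv | ready)]) = {Reset, Init, Grant, Done, Store, Wait}
Sat(AX A[(ready & recv) U (recv | ready)]) = {s : every successor in {Reset, Init, Grant, Done, Store, Wait}} = {Reset, Init, Done, Store, Crit, Idle}
E[(busy & recv) U AX A[(ready & recv) U (recv | ready)]]: least fixpoint, start Z0 = Sat(AX A[(ready & recv) U (recv | ready)]) = {Reset, Init, Done, Store, Crit, Idle}, add states in Sat(busy & recv) with some successor in Z. Z1 = {Reset, Init, Done, Store, Crit, Wait, Idle}; fixed.
Sat(E[(busy & recv) U AX A[(ready & recv) U (recv | ready)]]) = {Reset, Init, Done, Store, Crit, Wait, Idle}

{Reset, Init, Done, Store, Crit, Wait, Idle}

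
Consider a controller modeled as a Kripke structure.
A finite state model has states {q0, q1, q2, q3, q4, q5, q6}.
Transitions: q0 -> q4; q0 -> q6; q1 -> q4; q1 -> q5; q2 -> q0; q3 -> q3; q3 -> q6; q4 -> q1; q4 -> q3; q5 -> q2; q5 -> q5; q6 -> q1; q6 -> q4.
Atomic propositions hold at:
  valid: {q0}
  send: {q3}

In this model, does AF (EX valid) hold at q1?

Sat(EX valid) = {s : some successor in {q0}} = {q2}
AF (EX valid): least fixpoint, start Z0 = {q2}, add states with every successor in Z. Already a fixed point.
Sat(AF (EX valid)) = {q2}
q1 ∉ Sat(AF (EX valid)) = {q2}, so the formula does not hold at q1.

No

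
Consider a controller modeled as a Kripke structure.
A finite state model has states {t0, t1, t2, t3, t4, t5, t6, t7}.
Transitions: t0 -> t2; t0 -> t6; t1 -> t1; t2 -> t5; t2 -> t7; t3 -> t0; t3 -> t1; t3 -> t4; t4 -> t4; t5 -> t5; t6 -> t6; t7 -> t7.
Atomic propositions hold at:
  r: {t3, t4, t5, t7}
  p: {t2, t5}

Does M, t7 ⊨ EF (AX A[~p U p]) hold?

Sat(~p) = {t0, t1, t3, t4, t6, t7}
A[~p U p]: least fixpoint, start Z0 = Sat(p) = {t2, t5}, add states in Sat(~p) with every successor in Z. Already a fixed point.
Sat(A[~p U p]) = {t2, t5}
Sat(AX A[~p U p]) = {s : every successor in {t2, t5}} = {t5}
EF (AX A[~p U p]): least fixpoint, start Z0 = {t5}, add states with some successor in Z. Z1 = {t2, t5}; Z2 = {t0, t2, t5}; Z3 = {t0, t2, t3, t5}; fixed.
Sat(EF (AX A[~p U p])) = {t0, t2, t3, t5}
t7 ∉ Sat(EF (AX A[~p U p])) = {t0, t2, t3, t5}, so the formula does not hold at t7.

No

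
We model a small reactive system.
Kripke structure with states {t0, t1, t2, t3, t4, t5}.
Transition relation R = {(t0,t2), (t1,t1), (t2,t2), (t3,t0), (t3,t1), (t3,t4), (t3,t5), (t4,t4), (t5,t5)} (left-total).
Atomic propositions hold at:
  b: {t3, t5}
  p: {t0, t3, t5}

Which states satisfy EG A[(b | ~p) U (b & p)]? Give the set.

{t3, t5}

Sat(~p) = {t1, t2, t4}
Sat(b | ~p) = {t1, t2, t3, t4, t5}
Sat(b & p) = {t3, t5}
A[(b | ~p) U (b & p)]: least fixpoint, start Z0 = Sat((b & p)) = {t3, t5}, add states in Sat(b | ~p) with every successor in Z. Already a fixed point.
Sat(A[(b | ~p) U (b & p)]) = {t3, t5}
EG A[(b | ~p) U (b & p)]: greatest fixpoint, start Z0 = {t3, t5}, keep only states in Sat with some successor in Z. Already a fixed point.
Sat(EG A[(b | ~p) U (b & p)]) = {t3, t5}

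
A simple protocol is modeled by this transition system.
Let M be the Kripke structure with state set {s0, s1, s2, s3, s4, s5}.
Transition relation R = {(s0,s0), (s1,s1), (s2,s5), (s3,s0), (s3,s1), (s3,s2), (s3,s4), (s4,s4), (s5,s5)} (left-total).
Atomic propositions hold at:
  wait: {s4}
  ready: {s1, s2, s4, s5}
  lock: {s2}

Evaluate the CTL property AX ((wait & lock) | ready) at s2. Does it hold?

Sat(wait & lock) = ∅
Sat((wait & lock) | ready) = {s1, s2, s4, s5}
Sat(AX ((wait & lock) | ready)) = {s : every successor in {s1, s2, s4, s5}} = {s1, s2, s4, s5}
s2 ∈ Sat(AX ((wait & lock) | ready)) = {s1, s2, s4, s5}, so the formula holds at s2.

Yes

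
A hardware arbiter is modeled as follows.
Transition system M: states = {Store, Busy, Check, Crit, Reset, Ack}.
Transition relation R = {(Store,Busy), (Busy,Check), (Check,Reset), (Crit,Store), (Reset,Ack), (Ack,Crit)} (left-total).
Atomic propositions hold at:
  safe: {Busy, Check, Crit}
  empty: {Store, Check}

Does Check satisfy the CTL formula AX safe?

Sat(AX safe) = {s : every successor in {Busy, Check, Crit}} = {Store, Busy, Ack}
Check ∉ Sat(AX safe) = {Store, Busy, Ack}, so the formula does not hold at Check.

No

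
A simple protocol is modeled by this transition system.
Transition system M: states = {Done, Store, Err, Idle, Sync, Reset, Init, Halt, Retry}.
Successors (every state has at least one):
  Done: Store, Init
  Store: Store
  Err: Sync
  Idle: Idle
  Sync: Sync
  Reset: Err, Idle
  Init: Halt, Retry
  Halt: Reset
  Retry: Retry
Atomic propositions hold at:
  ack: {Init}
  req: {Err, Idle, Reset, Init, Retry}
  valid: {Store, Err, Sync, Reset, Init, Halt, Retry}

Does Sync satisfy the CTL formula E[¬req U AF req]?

No

Sat(¬req) = {Done, Store, Sync, Halt}
AF req: least fixpoint, start Z0 = {Err, Idle, Reset, Init, Retry}, add states with every successor in Z. Z1 = {Err, Idle, Reset, Init, Halt, Retry}; fixed.
Sat(AF req) = {Err, Idle, Reset, Init, Halt, Retry}
E[¬req U AF req]: least fixpoint, start Z0 = Sat(AF req) = {Err, Idle, Reset, Init, Halt, Retry}, add states in Sat(¬req) with some successor in Z. Z1 = {Done, Err, Idle, Reset, Init, Halt, Retry}; fixed.
Sat(E[¬req U AF req]) = {Done, Err, Idle, Reset, Init, Halt, Retry}
Sync ∉ Sat(E[¬req U AF req]) = {Done, Err, Idle, Reset, Init, Halt, Retry}, so the formula does not hold at Sync.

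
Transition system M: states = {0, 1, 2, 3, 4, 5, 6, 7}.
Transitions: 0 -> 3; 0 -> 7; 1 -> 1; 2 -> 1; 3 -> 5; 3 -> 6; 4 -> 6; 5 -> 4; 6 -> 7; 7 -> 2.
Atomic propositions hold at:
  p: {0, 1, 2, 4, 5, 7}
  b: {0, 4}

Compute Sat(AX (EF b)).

{5}

EF b: least fixpoint, start Z0 = {0, 4}, add states with some successor in Z. Z1 = {0, 4, 5}; Z2 = {0, 3, 4, 5}; fixed.
Sat(EF b) = {0, 3, 4, 5}
Sat(AX (EF b)) = {s : every successor in {0, 3, 4, 5}} = {5}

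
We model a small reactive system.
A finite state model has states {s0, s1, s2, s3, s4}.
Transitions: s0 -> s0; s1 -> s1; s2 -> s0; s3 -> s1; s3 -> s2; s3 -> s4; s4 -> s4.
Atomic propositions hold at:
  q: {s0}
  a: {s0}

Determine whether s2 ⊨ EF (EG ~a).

Sat(~a) = {s1, s2, s3, s4}
EG ~a: greatest fixpoint, start Z0 = {s1, s2, s3, s4}, keep only states in Sat with some successor in Z. Z1 = {s1, s3, s4}; fixed.
Sat(EG ~a) = {s1, s3, s4}
EF (EG ~a): least fixpoint, start Z0 = {s1, s3, s4}, add states with some successor in Z. Already a fixed point.
Sat(EF (EG ~a)) = {s1, s3, s4}
s2 ∉ Sat(EF (EG ~a)) = {s1, s3, s4}, so the formula does not hold at s2.

No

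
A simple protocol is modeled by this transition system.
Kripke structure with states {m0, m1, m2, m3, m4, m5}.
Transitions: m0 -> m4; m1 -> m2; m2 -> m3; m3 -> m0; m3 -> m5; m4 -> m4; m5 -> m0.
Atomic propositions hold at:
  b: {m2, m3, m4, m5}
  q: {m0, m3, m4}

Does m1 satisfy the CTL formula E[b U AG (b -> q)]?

No

Sat(b -> q) = {m0, m1, m3, m4}
AG (b -> q): greatest fixpoint, start Z0 = {m0, m1, m3, m4}, keep only states in Sat with every successor in Z. Z1 = {m0, m4}; fixed.
Sat(AG (b -> q)) = {m0, m4}
E[b U AG (b -> q)]: least fixpoint, start Z0 = Sat(AG (b -> q)) = {m0, m4}, add states in Sat(b) with some successor in Z. Z1 = {m0, m3, m4, m5}; Z2 = {m0, m2, m3, m4, m5}; fixed.
Sat(E[b U AG (b -> q)]) = {m0, m2, m3, m4, m5}
m1 ∉ Sat(E[b U AG (b -> q)]) = {m0, m2, m3, m4, m5}, so the formula does not hold at m1.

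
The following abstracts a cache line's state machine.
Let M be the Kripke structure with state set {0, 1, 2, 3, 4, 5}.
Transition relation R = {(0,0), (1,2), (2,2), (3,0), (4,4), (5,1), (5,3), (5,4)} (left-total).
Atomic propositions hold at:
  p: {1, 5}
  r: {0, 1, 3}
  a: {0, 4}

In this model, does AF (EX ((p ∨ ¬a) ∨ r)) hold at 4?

Sat(¬a) = {1, 2, 3, 5}
Sat(p ∨ ¬a) = {1, 2, 3, 5}
Sat((p ∨ ¬a) ∨ r) = {0, 1, 2, 3, 5}
Sat(EX ((p ∨ ¬a) ∨ r)) = {s : some successor in {0, 1, 2, 3, 5}} = {0, 1, 2, 3, 5}
AF (EX ((p ∨ ¬a) ∨ r)): least fixpoint, start Z0 = {0, 1, 2, 3, 5}, add states with every successor in Z. Already a fixed point.
Sat(AF (EX ((p ∨ ¬a) ∨ r))) = {0, 1, 2, 3, 5}
4 ∉ Sat(AF (EX ((p ∨ ¬a) ∨ r))) = {0, 1, 2, 3, 5}, so the formula does not hold at 4.

No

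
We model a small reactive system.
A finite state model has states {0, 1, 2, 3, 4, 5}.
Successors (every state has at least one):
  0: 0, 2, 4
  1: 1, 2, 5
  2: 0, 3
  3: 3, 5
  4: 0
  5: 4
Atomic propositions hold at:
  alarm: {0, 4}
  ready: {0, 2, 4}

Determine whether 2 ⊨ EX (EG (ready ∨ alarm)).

Yes

Sat(ready ∨ alarm) = {0, 2, 4}
EG (ready ∨ alarm): greatest fixpoint, start Z0 = {0, 2, 4}, keep only states in Sat with some successor in Z. Already a fixed point.
Sat(EG (ready ∨ alarm)) = {0, 2, 4}
Sat(EX (EG (ready ∨ alarm))) = {s : some successor in {0, 2, 4}} = {0, 1, 2, 4, 5}
2 ∈ Sat(EX (EG (ready ∨ alarm))) = {0, 1, 2, 4, 5}, so the formula holds at 2.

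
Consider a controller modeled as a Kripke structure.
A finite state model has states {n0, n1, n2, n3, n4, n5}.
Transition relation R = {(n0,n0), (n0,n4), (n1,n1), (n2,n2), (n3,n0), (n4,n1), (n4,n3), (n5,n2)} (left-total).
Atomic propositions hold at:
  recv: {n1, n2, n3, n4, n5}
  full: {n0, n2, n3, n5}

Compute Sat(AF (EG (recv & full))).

{n2, n5}

Sat(recv & full) = {n2, n3, n5}
EG (recv & full): greatest fixpoint, start Z0 = {n2, n3, n5}, keep only states in Sat with some successor in Z. Z1 = {n2, n5}; fixed.
Sat(EG (recv & full)) = {n2, n5}
AF (EG (recv & full)): least fixpoint, start Z0 = {n2, n5}, add states with every successor in Z. Already a fixed point.
Sat(AF (EG (recv & full))) = {n2, n5}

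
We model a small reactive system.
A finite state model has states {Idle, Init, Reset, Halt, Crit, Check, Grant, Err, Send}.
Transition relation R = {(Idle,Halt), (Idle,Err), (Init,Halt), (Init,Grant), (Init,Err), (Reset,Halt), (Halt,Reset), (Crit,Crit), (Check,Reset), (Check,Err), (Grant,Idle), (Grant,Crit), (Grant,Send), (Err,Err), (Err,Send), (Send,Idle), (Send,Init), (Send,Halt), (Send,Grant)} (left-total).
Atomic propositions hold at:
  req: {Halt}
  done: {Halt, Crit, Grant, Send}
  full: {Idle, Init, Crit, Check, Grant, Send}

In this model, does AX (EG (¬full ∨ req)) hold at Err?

No

Sat(¬full) = {Reset, Halt, Err}
Sat(¬full ∨ req) = {Reset, Halt, Err}
EG (¬full ∨ req): greatest fixpoint, start Z0 = {Reset, Halt, Err}, keep only states in Sat with some successor in Z. Already a fixed point.
Sat(EG (¬full ∨ req)) = {Reset, Halt, Err}
Sat(AX (EG (¬full ∨ req))) = {s : every successor in {Reset, Halt, Err}} = {Idle, Reset, Halt, Check}
Err ∉ Sat(AX (EG (¬full ∨ req))) = {Idle, Reset, Halt, Check}, so the formula does not hold at Err.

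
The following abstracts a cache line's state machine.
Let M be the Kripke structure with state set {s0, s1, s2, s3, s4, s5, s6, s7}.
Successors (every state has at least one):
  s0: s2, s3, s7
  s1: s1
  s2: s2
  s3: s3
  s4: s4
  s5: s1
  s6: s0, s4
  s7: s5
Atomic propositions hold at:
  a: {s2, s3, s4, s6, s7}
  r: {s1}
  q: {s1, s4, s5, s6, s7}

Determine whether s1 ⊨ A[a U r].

Yes

A[a U r]: least fixpoint, start Z0 = Sat(r) = {s1}, add states in Sat(a) with every successor in Z. Already a fixed point.
Sat(A[a U r]) = {s1}
s1 ∈ Sat(A[a U r]) = {s1}, so the formula holds at s1.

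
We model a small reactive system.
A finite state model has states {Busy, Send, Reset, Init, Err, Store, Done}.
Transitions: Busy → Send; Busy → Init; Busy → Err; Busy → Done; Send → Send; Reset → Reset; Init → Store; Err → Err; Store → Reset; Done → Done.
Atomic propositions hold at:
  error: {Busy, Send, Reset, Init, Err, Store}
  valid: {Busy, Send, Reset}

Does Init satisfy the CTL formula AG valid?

No

AG valid: greatest fixpoint, start Z0 = {Busy, Send, Reset}, keep only states in Sat with every successor in Z. Z1 = {Send, Reset}; fixed.
Sat(AG valid) = {Send, Reset}
Init ∉ Sat(AG valid) = {Send, Reset}, so the formula does not hold at Init.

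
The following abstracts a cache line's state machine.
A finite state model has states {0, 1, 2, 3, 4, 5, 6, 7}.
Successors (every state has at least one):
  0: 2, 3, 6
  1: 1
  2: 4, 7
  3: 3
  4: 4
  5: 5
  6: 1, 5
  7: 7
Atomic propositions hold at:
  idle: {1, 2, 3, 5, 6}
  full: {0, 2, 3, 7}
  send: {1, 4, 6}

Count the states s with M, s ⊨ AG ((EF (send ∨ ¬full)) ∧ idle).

3

Sat(¬full) = {1, 4, 5, 6}
Sat(send ∨ ¬full) = {1, 4, 5, 6}
EF (send ∨ ¬full): least fixpoint, start Z0 = {1, 4, 5, 6}, add states with some successor in Z. Z1 = {0, 1, 2, 4, 5, 6}; fixed.
Sat(EF (send ∨ ¬full)) = {0, 1, 2, 4, 5, 6}
Sat((EF (send ∨ ¬full)) ∧ idle) = {1, 2, 5, 6}
AG ((EF (send ∨ ¬full)) ∧ idle): greatest fixpoint, start Z0 = {1, 2, 5, 6}, keep only states in Sat with every successor in Z. Z1 = {1, 5, 6}; fixed.
Sat(AG ((EF (send ∨ ¬full)) ∧ idle)) = {1, 5, 6}
|Sat(AG ((EF (send ∨ ¬full)) ∧ idle))| = |{1, 5, 6}| = 3.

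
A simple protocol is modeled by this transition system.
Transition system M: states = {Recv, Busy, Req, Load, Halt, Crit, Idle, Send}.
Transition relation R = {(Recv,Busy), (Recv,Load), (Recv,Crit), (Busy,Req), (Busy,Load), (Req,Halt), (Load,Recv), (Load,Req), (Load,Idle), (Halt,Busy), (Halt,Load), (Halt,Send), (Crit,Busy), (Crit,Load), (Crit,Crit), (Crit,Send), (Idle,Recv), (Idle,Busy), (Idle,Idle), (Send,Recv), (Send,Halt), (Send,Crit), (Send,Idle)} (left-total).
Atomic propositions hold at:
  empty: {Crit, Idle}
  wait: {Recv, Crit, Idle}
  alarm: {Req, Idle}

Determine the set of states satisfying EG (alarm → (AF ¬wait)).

Sat(¬wait) = {Busy, Req, Load, Halt, Send}
AF ¬wait: least fixpoint, start Z0 = {Busy, Req, Load, Halt, Send}, add states with every successor in Z. Already a fixed point.
Sat(AF ¬wait) = {Busy, Req, Load, Halt, Send}
Sat(alarm → (AF ¬wait)) = {Recv, Busy, Req, Load, Halt, Crit, Send}
EG (alarm → (AF ¬wait)): greatest fixpoint, start Z0 = {Recv, Busy, Req, Load, Halt, Crit, Send}, keep only states in Sat with some successor in Z. Already a fixed point.
Sat(EG (alarm → (AF ¬wait))) = {Recv, Busy, Req, Load, Halt, Crit, Send}

{Recv, Busy, Req, Load, Halt, Crit, Send}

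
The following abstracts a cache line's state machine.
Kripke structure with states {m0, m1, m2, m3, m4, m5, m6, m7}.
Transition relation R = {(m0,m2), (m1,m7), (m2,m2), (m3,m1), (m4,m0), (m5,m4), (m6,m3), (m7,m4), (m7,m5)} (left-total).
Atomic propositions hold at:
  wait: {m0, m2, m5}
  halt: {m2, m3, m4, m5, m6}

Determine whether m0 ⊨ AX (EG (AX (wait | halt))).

Sat(wait | halt) = {m0, m2, m3, m4, m5, m6}
Sat(AX (wait | halt)) = {s : every successor in {m0, m2, m3, m4, m5, m6}} = {m0, m2, m4, m5, m6, m7}
EG (AX (wait | halt)): greatest fixpoint, start Z0 = {m0, m2, m4, m5, m6, m7}, keep only states in Sat with some successor in Z. Z1 = {m0, m2, m4, m5, m7}; fixed.
Sat(EG (AX (wait | halt))) = {m0, m2, m4, m5, m7}
Sat(AX (EG (AX (wait | halt)))) = {s : every successor in {m0, m2, m4, m5, m7}} = {m0, m1, m2, m4, m5, m7}
m0 ∈ Sat(AX (EG (AX (wait | halt)))) = {m0, m1, m2, m4, m5, m7}, so the formula holds at m0.

Yes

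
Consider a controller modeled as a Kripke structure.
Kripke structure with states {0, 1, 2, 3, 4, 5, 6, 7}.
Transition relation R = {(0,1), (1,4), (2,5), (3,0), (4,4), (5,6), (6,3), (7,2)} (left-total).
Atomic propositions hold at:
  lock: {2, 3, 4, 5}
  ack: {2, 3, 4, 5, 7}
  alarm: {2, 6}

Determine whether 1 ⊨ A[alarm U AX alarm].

Sat(AX alarm) = {s : every successor in {2, 6}} = {5, 7}
A[alarm U AX alarm]: least fixpoint, start Z0 = Sat(AX alarm) = {5, 7}, add states in Sat(alarm) with every successor in Z. Z1 = {2, 5, 7}; fixed.
Sat(A[alarm U AX alarm]) = {2, 5, 7}
1 ∉ Sat(A[alarm U AX alarm]) = {2, 5, 7}, so the formula does not hold at 1.

No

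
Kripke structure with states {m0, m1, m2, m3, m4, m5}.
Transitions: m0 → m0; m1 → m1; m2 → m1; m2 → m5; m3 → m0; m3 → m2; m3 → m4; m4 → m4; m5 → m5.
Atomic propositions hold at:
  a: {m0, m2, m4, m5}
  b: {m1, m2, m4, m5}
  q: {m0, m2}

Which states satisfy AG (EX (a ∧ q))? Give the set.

Sat(a ∧ q) = {m0, m2}
Sat(EX (a ∧ q)) = {s : some successor in {m0, m2}} = {m0, m3}
AG (EX (a ∧ q)): greatest fixpoint, start Z0 = {m0, m3}, keep only states in Sat with every successor in Z. Z1 = {m0}; fixed.
Sat(AG (EX (a ∧ q))) = {m0}

{m0}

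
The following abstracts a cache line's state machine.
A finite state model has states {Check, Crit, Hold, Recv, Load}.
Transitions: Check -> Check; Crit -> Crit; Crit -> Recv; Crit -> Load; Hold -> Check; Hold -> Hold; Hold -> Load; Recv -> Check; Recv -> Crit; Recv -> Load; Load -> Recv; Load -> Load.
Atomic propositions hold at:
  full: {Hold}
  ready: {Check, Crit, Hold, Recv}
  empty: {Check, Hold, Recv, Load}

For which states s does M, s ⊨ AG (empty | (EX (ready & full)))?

Sat(ready & full) = {Hold}
Sat(EX (ready & full)) = {s : some successor in {Hold}} = {Hold}
Sat(empty | (EX (ready & full))) = {Check, Hold, Recv, Load}
AG (empty | (EX (ready & full))): greatest fixpoint, start Z0 = {Check, Hold, Recv, Load}, keep only states in Sat with every successor in Z. Z1 = {Check, Hold, Load}; Z2 = {Check, Hold}; Z3 = {Check}; fixed.
Sat(AG (empty | (EX (ready & full)))) = {Check}

{Check}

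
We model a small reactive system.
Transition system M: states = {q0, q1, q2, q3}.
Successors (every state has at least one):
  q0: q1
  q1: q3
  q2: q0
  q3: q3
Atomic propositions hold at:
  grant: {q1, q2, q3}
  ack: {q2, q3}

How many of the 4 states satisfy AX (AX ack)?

3

Sat(AX ack) = {s : every successor in {q2, q3}} = {q1, q3}
Sat(AX (AX ack)) = {s : every successor in {q1, q3}} = {q0, q1, q3}
|Sat(AX (AX ack))| = |{q0, q1, q3}| = 3.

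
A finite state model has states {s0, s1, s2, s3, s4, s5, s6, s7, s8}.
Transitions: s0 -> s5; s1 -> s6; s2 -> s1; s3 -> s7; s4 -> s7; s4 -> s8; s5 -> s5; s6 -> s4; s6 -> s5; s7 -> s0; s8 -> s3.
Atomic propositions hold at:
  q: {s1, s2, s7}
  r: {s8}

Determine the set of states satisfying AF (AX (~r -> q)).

Sat(~r) = {s0, s1, s2, s3, s4, s5, s6, s7}
Sat(~r -> q) = {s1, s2, s7, s8}
Sat(AX (~r -> q)) = {s : every successor in {s1, s2, s7, s8}} = {s2, s3, s4}
AF (AX (~r -> q)): least fixpoint, start Z0 = {s2, s3, s4}, add states with every successor in Z. Z1 = {s2, s3, s4, s8}; fixed.
Sat(AF (AX (~r -> q))) = {s2, s3, s4, s8}

{s2, s3, s4, s8}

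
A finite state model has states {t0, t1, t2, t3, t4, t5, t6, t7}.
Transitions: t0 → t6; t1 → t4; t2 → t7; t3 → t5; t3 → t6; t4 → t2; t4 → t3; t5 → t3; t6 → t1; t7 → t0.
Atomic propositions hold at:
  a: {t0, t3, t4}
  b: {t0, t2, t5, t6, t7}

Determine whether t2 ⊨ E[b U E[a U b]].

E[a U b]: least fixpoint, start Z0 = Sat(b) = {t0, t2, t5, t6, t7}, add states in Sat(a) with some successor in Z. Z1 = {t0, t2, t3, t4, t5, t6, t7}; fixed.
Sat(E[a U b]) = {t0, t2, t3, t4, t5, t6, t7}
E[b U E[a U b]]: least fixpoint, start Z0 = Sat(E[a U b]) = {t0, t2, t3, t4, t5, t6, t7}, add states in Sat(b) with some successor in Z. Already a fixed point.
Sat(E[b U E[a U b]]) = {t0, t2, t3, t4, t5, t6, t7}
t2 ∈ Sat(E[b U E[a U b]]) = {t0, t2, t3, t4, t5, t6, t7}, so the formula holds at t2.

Yes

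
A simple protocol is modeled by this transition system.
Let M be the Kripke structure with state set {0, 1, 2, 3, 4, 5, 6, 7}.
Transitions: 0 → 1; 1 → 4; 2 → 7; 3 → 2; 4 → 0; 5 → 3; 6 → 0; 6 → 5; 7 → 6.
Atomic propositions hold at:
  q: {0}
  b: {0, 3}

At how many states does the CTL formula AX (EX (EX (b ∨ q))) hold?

Sat(b ∨ q) = {0, 3}
Sat(EX (b ∨ q)) = {s : some successor in {0, 3}} = {4, 5, 6}
Sat(EX (EX (b ∨ q))) = {s : some successor in {4, 5, 6}} = {1, 6, 7}
Sat(AX (EX (EX (b ∨ q)))) = {s : every successor in {1, 6, 7}} = {0, 2, 7}
|Sat(AX (EX (EX (b ∨ q))))| = |{0, 2, 7}| = 3.

3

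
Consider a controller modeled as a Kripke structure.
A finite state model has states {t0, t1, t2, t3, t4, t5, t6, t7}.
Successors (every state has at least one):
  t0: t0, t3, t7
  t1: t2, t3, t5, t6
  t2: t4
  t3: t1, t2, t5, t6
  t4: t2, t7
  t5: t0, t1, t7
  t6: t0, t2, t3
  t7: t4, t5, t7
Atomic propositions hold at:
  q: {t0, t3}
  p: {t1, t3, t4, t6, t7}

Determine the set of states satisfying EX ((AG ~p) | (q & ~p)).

{t0, t5, t6}

Sat(~p) = {t0, t2, t5}
AG ~p: greatest fixpoint, start Z0 = {t0, t2, t5}, keep only states in Sat with every successor in Z. Z1 = ∅; fixed.
Sat(AG ~p) = ∅
Sat(q & ~p) = {t0}
Sat((AG ~p) | (q & ~p)) = {t0}
Sat(EX ((AG ~p) | (q & ~p))) = {s : some successor in {t0}} = {t0, t5, t6}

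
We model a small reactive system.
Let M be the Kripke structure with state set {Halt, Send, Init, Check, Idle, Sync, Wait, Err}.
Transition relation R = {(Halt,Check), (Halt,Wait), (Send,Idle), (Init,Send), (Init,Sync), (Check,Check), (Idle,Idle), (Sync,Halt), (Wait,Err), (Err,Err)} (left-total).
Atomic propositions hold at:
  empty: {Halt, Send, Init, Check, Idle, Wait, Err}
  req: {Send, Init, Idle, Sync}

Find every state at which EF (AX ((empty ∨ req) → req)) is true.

{Send, Init, Idle}

Sat(empty ∨ req) = {Halt, Send, Init, Check, Idle, Sync, Wait, Err}
Sat((empty ∨ req) → req) = {Send, Init, Idle, Sync}
Sat(AX ((empty ∨ req) → req)) = {s : every successor in {Send, Init, Idle, Sync}} = {Send, Init, Idle}
EF (AX ((empty ∨ req) → req)): least fixpoint, start Z0 = {Send, Init, Idle}, add states with some successor in Z. Already a fixed point.
Sat(EF (AX ((empty ∨ req) → req))) = {Send, Init, Idle}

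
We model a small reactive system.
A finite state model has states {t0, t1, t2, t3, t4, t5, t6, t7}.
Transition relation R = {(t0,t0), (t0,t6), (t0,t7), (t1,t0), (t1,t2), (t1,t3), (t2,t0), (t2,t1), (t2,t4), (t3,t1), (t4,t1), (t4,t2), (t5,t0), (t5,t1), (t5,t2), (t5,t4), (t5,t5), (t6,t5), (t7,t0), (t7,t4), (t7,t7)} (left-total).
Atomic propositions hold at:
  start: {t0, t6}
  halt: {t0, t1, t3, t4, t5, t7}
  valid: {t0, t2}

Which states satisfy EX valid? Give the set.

{t0, t1, t2, t4, t5, t7}

Sat(EX valid) = {s : some successor in {t0, t2}} = {t0, t1, t2, t4, t5, t7}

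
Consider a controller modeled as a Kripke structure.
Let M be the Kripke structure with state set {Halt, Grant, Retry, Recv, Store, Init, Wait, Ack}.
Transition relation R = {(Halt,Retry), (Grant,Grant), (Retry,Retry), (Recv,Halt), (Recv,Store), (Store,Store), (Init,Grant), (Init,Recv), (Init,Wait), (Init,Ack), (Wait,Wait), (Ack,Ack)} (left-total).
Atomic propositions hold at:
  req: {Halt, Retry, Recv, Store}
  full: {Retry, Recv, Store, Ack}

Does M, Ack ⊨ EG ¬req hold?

Yes

Sat(¬req) = {Grant, Init, Wait, Ack}
EG ¬req: greatest fixpoint, start Z0 = {Grant, Init, Wait, Ack}, keep only states in Sat with some successor in Z. Already a fixed point.
Sat(EG ¬req) = {Grant, Init, Wait, Ack}
Ack ∈ Sat(EG ¬req) = {Grant, Init, Wait, Ack}, so the formula holds at Ack.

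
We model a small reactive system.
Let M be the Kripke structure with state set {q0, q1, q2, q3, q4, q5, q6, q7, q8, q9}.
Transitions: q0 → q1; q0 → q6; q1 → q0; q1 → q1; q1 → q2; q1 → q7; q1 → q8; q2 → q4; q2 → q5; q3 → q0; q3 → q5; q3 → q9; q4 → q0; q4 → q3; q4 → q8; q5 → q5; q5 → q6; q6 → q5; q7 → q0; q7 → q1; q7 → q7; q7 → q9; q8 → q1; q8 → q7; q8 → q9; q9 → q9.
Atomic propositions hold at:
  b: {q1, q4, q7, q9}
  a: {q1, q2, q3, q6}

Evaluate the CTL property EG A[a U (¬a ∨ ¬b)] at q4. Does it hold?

Yes

Sat(¬a) = {q0, q4, q5, q7, q8, q9}
Sat(¬b) = {q0, q2, q3, q5, q6, q8}
Sat(¬a ∨ ¬b) = {q0, q2, q3, q4, q5, q6, q7, q8, q9}
A[a U (¬a ∨ ¬b)]: least fixpoint, start Z0 = Sat((¬a ∨ ¬b)) = {q0, q2, q3, q4, q5, q6, q7, q8, q9}, add states in Sat(a) with every successor in Z. Already a fixed point.
Sat(A[a U (¬a ∨ ¬b)]) = {q0, q2, q3, q4, q5, q6, q7, q8, q9}
EG A[a U (¬a ∨ ¬b)]: greatest fixpoint, start Z0 = {q0, q2, q3, q4, q5, q6, q7, q8, q9}, keep only states in Sat with some successor in Z. Already a fixed point.
Sat(EG A[a U (¬a ∨ ¬b)]) = {q0, q2, q3, q4, q5, q6, q7, q8, q9}
q4 ∈ Sat(EG A[a U (¬a ∨ ¬b)]) = {q0, q2, q3, q4, q5, q6, q7, q8, q9}, so the formula holds at q4.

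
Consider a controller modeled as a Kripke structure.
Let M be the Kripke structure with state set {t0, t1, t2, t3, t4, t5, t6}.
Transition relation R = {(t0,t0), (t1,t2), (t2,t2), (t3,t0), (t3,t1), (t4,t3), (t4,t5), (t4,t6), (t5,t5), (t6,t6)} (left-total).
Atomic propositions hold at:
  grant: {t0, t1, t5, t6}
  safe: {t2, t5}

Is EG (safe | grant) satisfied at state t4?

Sat(safe | grant) = {t0, t1, t2, t5, t6}
EG (safe | grant): greatest fixpoint, start Z0 = {t0, t1, t2, t5, t6}, keep only states in Sat with some successor in Z. Already a fixed point.
Sat(EG (safe | grant)) = {t0, t1, t2, t5, t6}
t4 ∉ Sat(EG (safe | grant)) = {t0, t1, t2, t5, t6}, so the formula does not hold at t4.

No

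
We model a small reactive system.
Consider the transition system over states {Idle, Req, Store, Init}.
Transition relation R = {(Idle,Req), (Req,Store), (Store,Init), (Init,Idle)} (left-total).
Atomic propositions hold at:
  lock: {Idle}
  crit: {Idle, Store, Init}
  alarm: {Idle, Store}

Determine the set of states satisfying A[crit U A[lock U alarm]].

{Idle, Store, Init}

A[lock U alarm]: least fixpoint, start Z0 = Sat(alarm) = {Idle, Store}, add states in Sat(lock) with every successor in Z. Already a fixed point.
Sat(A[lock U alarm]) = {Idle, Store}
A[crit U A[lock U alarm]]: least fixpoint, start Z0 = Sat(A[lock U alarm]) = {Idle, Store}, add states in Sat(crit) with every successor in Z. Z1 = {Idle, Store, Init}; fixed.
Sat(A[crit U A[lock U alarm]]) = {Idle, Store, Init}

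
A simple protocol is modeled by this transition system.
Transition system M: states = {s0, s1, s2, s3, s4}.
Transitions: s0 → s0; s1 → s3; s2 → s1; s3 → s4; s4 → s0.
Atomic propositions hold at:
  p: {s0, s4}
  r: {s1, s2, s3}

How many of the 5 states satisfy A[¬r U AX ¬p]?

Sat(¬r) = {s0, s4}
Sat(¬p) = {s1, s2, s3}
Sat(AX ¬p) = {s : every successor in {s1, s2, s3}} = {s1, s2}
A[¬r U AX ¬p]: least fixpoint, start Z0 = Sat(AX ¬p) = {s1, s2}, add states in Sat(¬r) with every successor in Z. Already a fixed point.
Sat(A[¬r U AX ¬p]) = {s1, s2}
|Sat(A[¬r U AX ¬p])| = |{s1, s2}| = 2.

2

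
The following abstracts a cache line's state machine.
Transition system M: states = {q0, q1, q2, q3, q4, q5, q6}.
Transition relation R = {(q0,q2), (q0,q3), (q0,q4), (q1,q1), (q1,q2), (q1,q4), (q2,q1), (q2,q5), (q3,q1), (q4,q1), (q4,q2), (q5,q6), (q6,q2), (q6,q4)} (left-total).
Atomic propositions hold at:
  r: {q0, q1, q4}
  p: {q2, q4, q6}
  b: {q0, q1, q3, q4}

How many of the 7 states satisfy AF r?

4

AF r: least fixpoint, start Z0 = {q0, q1, q4}, add states with every successor in Z. Z1 = {q0, q1, q3, q4}; fixed.
Sat(AF r) = {q0, q1, q3, q4}
|Sat(AF r)| = |{q0, q1, q3, q4}| = 4.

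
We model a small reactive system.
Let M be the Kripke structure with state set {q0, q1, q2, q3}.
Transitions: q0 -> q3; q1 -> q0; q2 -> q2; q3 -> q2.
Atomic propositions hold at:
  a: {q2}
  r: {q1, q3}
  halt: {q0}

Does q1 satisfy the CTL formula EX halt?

Yes

Sat(EX halt) = {s : some successor in {q0}} = {q1}
q1 ∈ Sat(EX halt) = {q1}, so the formula holds at q1.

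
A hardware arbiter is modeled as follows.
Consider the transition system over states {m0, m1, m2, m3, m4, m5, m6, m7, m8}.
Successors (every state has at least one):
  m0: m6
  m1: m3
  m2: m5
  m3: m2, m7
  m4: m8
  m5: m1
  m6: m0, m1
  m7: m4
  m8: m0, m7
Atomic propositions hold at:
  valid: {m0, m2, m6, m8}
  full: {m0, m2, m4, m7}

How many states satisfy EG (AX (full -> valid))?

Sat(full -> valid) = {m0, m1, m2, m3, m5, m6, m8}
Sat(AX (full -> valid)) = {s : every successor in {m0, m1, m2, m3, m5, m6, m8}} = {m0, m1, m2, m4, m5, m6}
EG (AX (full -> valid)): greatest fixpoint, start Z0 = {m0, m1, m2, m4, m5, m6}, keep only states in Sat with some successor in Z. Z1 = {m0, m2, m5, m6}; Z2 = {m0, m2, m6}; Z3 = {m0, m6}; fixed.
Sat(EG (AX (full -> valid))) = {m0, m6}
|Sat(EG (AX (full -> valid)))| = |{m0, m6}| = 2.

2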